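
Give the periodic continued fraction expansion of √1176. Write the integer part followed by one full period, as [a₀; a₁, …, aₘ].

a₀ = ⌊√1176⌋ = 34.
With m₀=0, d₀=1 and mₖ₊₁ = dₖaₖ − mₖ, dₖ₊₁ = (n − mₖ₊₁²)/dₖ, aₖ₊₁ = ⌊(a₀+mₖ₊₁)/dₖ₊₁⌋:
  k=1: m=34, d=20, a=3
  k=2: m=26, d=25, a=2
  k=3: m=24, d=24, a=2
  k=4: m=24, d=25, a=2
  k=5: m=26, d=20, a=3
  k=6: m=34, d=1, a=68
d=1 and a=2a₀=68 at k=6, so the next step gives (m, d) = (34, 20) again — its k=1 value — and the period has length 6.

[34; 3, 2, 2, 2, 3, 68]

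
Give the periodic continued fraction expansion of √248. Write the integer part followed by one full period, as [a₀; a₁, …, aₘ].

[15; 1, 2, 1, 30]

a₀ = ⌊√248⌋ = 15.
With m₀=0, d₀=1 and mₖ₊₁ = dₖaₖ − mₖ, dₖ₊₁ = (n − mₖ₊₁²)/dₖ, aₖ₊₁ = ⌊(a₀+mₖ₊₁)/dₖ₊₁⌋:
  k=1: m=15, d=23, a=1
  k=2: m=8, d=8, a=2
  k=3: m=8, d=23, a=1
  k=4: m=15, d=1, a=30
d=1 and a=2a₀=30 at k=4, so the next step gives (m, d) = (15, 23) again — its k=1 value — and the period has length 4.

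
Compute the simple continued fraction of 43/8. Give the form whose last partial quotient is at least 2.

43 = 5·8 + 3
8 = 2·3 + 2
3 = 1·2 + 1
2 = 2·1 + 0  (stop)
So 43/8 = [5; 2, 1, 2].

[5; 2, 1, 2]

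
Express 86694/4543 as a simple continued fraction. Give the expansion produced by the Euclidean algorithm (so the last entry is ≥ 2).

86694 = 19×4543 + 377
4543 = 12×377 + 19
377 = 19×19 + 16
19 = 1×16 + 3
16 = 5×3 + 1
3 = 3×1 + 0  (stop)
So 86694/4543 = [19; 12, 19, 1, 5, 3].

[19; 12, 19, 1, 5, 3]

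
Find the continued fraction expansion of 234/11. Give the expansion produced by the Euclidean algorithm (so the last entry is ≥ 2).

[21; 3, 1, 2]

234 = 21*11 + 3
11 = 3*3 + 2
3 = 1*2 + 1
2 = 2*1 + 0  (stop)
So 234/11 = [21; 3, 1, 2].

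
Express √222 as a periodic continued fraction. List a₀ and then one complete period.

a₀ = ⌊√222⌋ = 14.
With m₀=0, d₀=1 and mₖ₊₁ = dₖaₖ − mₖ, dₖ₊₁ = (n − mₖ₊₁²)/dₖ, aₖ₊₁ = ⌊(a₀+mₖ₊₁)/dₖ₊₁⌋:
  k=1: m=14, d=26, a=1
  k=2: m=12, d=3, a=8
  k=3: m=12, d=26, a=1
  k=4: m=14, d=1, a=28
d=1 and a=2a₀=28 at k=4, so the next step gives (m, d) = (14, 26) again — its k=1 value — and the period has length 4.

[14; 1, 8, 1, 28]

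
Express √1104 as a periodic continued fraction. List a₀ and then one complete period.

a₀ = ⌊√1104⌋ = 33.
With m₀=0, d₀=1 and mₖ₊₁ = dₖaₖ − mₖ, dₖ₊₁ = (n − mₖ₊₁²)/dₖ, aₖ₊₁ = ⌊(a₀+mₖ₊₁)/dₖ₊₁⌋:
  k=1: m=33, d=15, a=4
  k=2: m=27, d=25, a=2
  k=3: m=23, d=23, a=2
  k=4: m=23, d=25, a=2
  k=5: m=27, d=15, a=4
  k=6: m=33, d=1, a=66
d=1 and a=2a₀=66 at k=6, so the next step gives (m, d) = (33, 15) again — its k=1 value — and the period has length 6.

[33; 4, 2, 2, 2, 4, 66]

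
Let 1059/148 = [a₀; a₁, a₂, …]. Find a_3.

3

1059 = 7·148 + 23   →  a_0 = 7
148 = 6·23 + 10   →  a_1 = 6
23 = 2·10 + 3   →  a_2 = 2
10 = 3·3 + 1   →  a_3 = 3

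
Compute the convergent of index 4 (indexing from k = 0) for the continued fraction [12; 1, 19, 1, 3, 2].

Using pₖ = aₖpₖ₋₁ + pₖ₋₂, qₖ = aₖqₖ₋₁ + qₖ₋₂ (with p₋₁=1, p₋₂=0, q₋₁=0, q₋₂=1):
  k=0: a=12, p=12, q=1
  k=1: a=1, p=13, q=1
  k=2: a=19, p=259, q=20
  k=3: a=1, p=272, q=21
  k=4: a=3, p=1075, q=83

1075/83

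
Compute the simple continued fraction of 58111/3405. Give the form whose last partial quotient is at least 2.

58111 = 17*3405 + 226
3405 = 15*226 + 15
226 = 15*15 + 1
15 = 15*1 + 0  (stop)
So 58111/3405 = [17; 15, 15, 15].

[17; 15, 15, 15]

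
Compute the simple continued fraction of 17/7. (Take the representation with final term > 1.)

[2; 2, 3]

17 = 2*7 + 3
7 = 2*3 + 1
3 = 3*1 + 0  (stop)
So 17/7 = [2; 2, 3].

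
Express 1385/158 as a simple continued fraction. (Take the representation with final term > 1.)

[8; 1, 3, 3, 1, 2, 3]

1385 = 8·158 + 121
158 = 1·121 + 37
121 = 3·37 + 10
37 = 3·10 + 7
10 = 1·7 + 3
7 = 2·3 + 1
3 = 3·1 + 0  (stop)
So 1385/158 = [8; 1, 3, 3, 1, 2, 3].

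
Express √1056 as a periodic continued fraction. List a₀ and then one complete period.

[32; 2, 64]

a₀ = ⌊√1056⌋ = 32.
With m₀=0, d₀=1 and mₖ₊₁ = dₖaₖ − mₖ, dₖ₊₁ = (n − mₖ₊₁²)/dₖ, aₖ₊₁ = ⌊(a₀+mₖ₊₁)/dₖ₊₁⌋:
  k=1: m=32, d=32, a=2
  k=2: m=32, d=1, a=64
d=1 and a=2a₀=64 at k=2, so the next step gives (m, d) = (32, 32) again — its k=1 value — and the period has length 2.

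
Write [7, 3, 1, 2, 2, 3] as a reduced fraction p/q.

Using pₖ = aₖpₖ₋₁ + pₖ₋₂ and qₖ = aₖqₖ₋₁ + qₖ₋₂:
  k=0: a=7, p=7, q=1
  k=1: a=3, p=22, q=3
  k=2: a=1, p=29, q=4
  k=3: a=2, p=80, q=11
  k=4: a=2, p=189, q=26
  k=5: a=3, p=647, q=89

647/89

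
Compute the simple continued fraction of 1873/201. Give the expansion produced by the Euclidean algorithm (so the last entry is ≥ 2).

[9; 3, 7, 9]

1873 = 9·201 + 64
201 = 3·64 + 9
64 = 7·9 + 1
9 = 9·1 + 0  (stop)
So 1873/201 = [9; 3, 7, 9].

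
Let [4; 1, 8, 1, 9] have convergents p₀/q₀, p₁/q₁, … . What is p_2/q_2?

Using pₖ = aₖpₖ₋₁ + pₖ₋₂, qₖ = aₖqₖ₋₁ + qₖ₋₂ (with p₋₁=1, p₋₂=0, q₋₁=0, q₋₂=1):
  k=0: a=4, p=4, q=1
  k=1: a=1, p=5, q=1
  k=2: a=8, p=44, q=9

44/9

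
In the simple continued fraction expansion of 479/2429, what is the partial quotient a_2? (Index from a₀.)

479 = 0·2429 + 479   →  a_0 = 0
2429 = 5·479 + 34   →  a_1 = 5
479 = 14·34 + 3   →  a_2 = 14

14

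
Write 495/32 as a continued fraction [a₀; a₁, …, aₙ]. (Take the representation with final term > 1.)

[15; 2, 7, 2]

495 = 15·32 + 15
32 = 2·15 + 2
15 = 7·2 + 1
2 = 2·1 + 0  (stop)
So 495/32 = [15; 2, 7, 2].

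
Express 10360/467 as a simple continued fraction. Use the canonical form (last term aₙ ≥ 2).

10360 = 22*467 + 86
467 = 5*86 + 37
86 = 2*37 + 12
37 = 3*12 + 1
12 = 12*1 + 0  (stop)
So 10360/467 = [22; 5, 2, 3, 12].

[22; 5, 2, 3, 12]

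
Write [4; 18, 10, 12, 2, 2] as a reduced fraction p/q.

45873/11312

Fold from the inside: start with 2/1.
  2 + 1/2 = 5/2
  12 + 2/5 = 62/5
  10 + 5/62 = 625/62
  18 + 62/625 = 11312/625
  4 + 625/11312 = 45873/11312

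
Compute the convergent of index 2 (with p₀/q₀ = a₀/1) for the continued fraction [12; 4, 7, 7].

355/29

Using pₖ = aₖpₖ₋₁ + pₖ₋₂, qₖ = aₖqₖ₋₁ + qₖ₋₂ (with p₋₁=1, p₋₂=0, q₋₁=0, q₋₂=1):
  k=0: a=12, p=12, q=1
  k=1: a=4, p=49, q=4
  k=2: a=7, p=355, q=29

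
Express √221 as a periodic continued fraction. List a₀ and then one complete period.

a₀ = ⌊√221⌋ = 14.
With m₀=0, d₀=1 and mₖ₊₁ = dₖaₖ − mₖ, dₖ₊₁ = (n − mₖ₊₁²)/dₖ, aₖ₊₁ = ⌊(a₀+mₖ₊₁)/dₖ₊₁⌋:
  k=1: m=14, d=25, a=1
  k=2: m=11, d=4, a=6
  k=3: m=13, d=13, a=2
  k=4: m=13, d=4, a=6
  k=5: m=11, d=25, a=1
  k=6: m=14, d=1, a=28
d=1 and a=2a₀=28 at k=6, so the next step gives (m, d) = (14, 25) again — its k=1 value — and the period has length 6.

[14; 1, 6, 2, 6, 1, 28]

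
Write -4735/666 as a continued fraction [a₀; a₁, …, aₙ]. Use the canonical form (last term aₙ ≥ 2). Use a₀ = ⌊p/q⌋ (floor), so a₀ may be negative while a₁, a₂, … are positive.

-4735 = -8*666 + 593
666 = 1*593 + 73
593 = 8*73 + 9
73 = 8*9 + 1
9 = 9*1 + 0  (stop)
So -4735/666 = [-8; 1, 8, 8, 9].

[-8; 1, 8, 8, 9]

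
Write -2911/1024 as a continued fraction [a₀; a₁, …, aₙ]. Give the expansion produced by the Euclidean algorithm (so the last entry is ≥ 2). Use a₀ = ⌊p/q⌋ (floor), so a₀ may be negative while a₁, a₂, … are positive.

-2911 = -3·1024 + 161
1024 = 6·161 + 58
161 = 2·58 + 45
58 = 1·45 + 13
45 = 3·13 + 6
13 = 2·6 + 1
6 = 6·1 + 0  (stop)
So -2911/1024 = [-3; 6, 2, 1, 3, 2, 6].

[-3; 6, 2, 1, 3, 2, 6]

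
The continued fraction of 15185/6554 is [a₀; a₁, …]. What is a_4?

15185 = 2·6554 + 2077   →  a_0 = 2
6554 = 3·2077 + 323   →  a_1 = 3
2077 = 6·323 + 139   →  a_2 = 6
323 = 2·139 + 45   →  a_3 = 2
139 = 3·45 + 4   →  a_4 = 3

3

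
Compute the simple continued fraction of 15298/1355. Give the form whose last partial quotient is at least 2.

15298 = 11·1355 + 393
1355 = 3·393 + 176
393 = 2·176 + 41
176 = 4·41 + 12
41 = 3·12 + 5
12 = 2·5 + 2
5 = 2·2 + 1
2 = 2·1 + 0  (stop)
So 15298/1355 = [11; 3, 2, 4, 3, 2, 2, 2].

[11; 3, 2, 4, 3, 2, 2, 2]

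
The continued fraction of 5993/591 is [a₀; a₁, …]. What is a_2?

8

5993 = 10·591 + 83   →  a_0 = 10
591 = 7·83 + 10   →  a_1 = 7
83 = 8·10 + 3   →  a_2 = 8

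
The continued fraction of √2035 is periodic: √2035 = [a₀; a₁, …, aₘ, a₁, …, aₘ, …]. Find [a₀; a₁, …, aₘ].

[45; 9, 90]

a₀ = ⌊√2035⌋ = 45.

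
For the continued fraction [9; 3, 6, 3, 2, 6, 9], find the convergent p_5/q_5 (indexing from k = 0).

8329/894

Using pₖ = aₖpₖ₋₁ + pₖ₋₂, qₖ = aₖqₖ₋₁ + qₖ₋₂ (with p₋₁=1, p₋₂=0, q₋₁=0, q₋₂=1):
  k=0: a=9, p=9, q=1
  k=1: a=3, p=28, q=3
  k=2: a=6, p=177, q=19
  k=3: a=3, p=559, q=60
  k=4: a=2, p=1295, q=139
  k=5: a=6, p=8329, q=894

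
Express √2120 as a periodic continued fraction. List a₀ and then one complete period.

a₀ = ⌊√2120⌋ = 46.
With m₀=0, d₀=1 and mₖ₊₁ = dₖaₖ − mₖ, dₖ₊₁ = (n − mₖ₊₁²)/dₖ, aₖ₊₁ = ⌊(a₀+mₖ₊₁)/dₖ₊₁⌋:
  k=1: m=46, d=4, a=23
  k=2: m=46, d=1, a=92
d=1 and a=2a₀=92 at k=2, so the next step gives (m, d) = (46, 4) again — its k=1 value — and the period has length 2.

[46; 23, 92]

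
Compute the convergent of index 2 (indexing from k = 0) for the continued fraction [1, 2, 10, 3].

Using pₖ = aₖpₖ₋₁ + pₖ₋₂, qₖ = aₖqₖ₋₁ + qₖ₋₂ (with p₋₁=1, p₋₂=0, q₋₁=0, q₋₂=1):
  k=0: a=1, p=1, q=1
  k=1: a=2, p=3, q=2
  k=2: a=10, p=31, q=21

31/21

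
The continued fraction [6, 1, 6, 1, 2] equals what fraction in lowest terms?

158/23

Fold from the inside: start with 2/1.
  1 + 1/2 = 3/2
  6 + 2/3 = 20/3
  1 + 3/20 = 23/20
  6 + 20/23 = 158/23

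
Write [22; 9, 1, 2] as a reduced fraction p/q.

Fold from the inside: start with 2/1.
  1 + 1/2 = 3/2
  9 + 2/3 = 29/3
  22 + 3/29 = 641/29

641/29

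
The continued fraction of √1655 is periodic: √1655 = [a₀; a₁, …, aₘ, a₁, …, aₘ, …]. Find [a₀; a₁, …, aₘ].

[40; 1, 2, 7, 16, 7, 2, 1, 80]

a₀ = ⌊√1655⌋ = 40.
With m₀=0, d₀=1 and mₖ₊₁ = dₖaₖ − mₖ, dₖ₊₁ = (n − mₖ₊₁²)/dₖ, aₖ₊₁ = ⌊(a₀+mₖ₊₁)/dₖ₊₁⌋:
  k=1: m=40, d=55, a=1
  k=2: m=15, d=26, a=2
  k=3: m=37, d=11, a=7
  k=4: m=40, d=5, a=16
  k=5: m=40, d=11, a=7
  k=6: m=37, d=26, a=2
  k=7: m=15, d=55, a=1
  k=8: m=40, d=1, a=80
d=1 and a=2a₀=80 at k=8, so the next step gives (m, d) = (40, 55) again — its k=1 value — and the period has length 8.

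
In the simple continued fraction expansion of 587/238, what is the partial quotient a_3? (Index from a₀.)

1

587 = 2·238 + 111   →  a_0 = 2
238 = 2·111 + 16   →  a_1 = 2
111 = 6·16 + 15   →  a_2 = 6
16 = 1·15 + 1   →  a_3 = 1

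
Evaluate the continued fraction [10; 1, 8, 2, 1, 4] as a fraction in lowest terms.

Using pₖ = aₖpₖ₋₁ + pₖ₋₂ and qₖ = aₖqₖ₋₁ + qₖ₋₂:
  k=0: a=10, p=10, q=1
  k=1: a=1, p=11, q=1
  k=2: a=8, p=98, q=9
  k=3: a=2, p=207, q=19
  k=4: a=1, p=305, q=28
  k=5: a=4, p=1427, q=131

1427/131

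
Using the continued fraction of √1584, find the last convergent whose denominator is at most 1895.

√1584 = [39; 1, 3, 1, 78, …] (period length 4).
Convergents:
  p_0/q_0 = 39/1
  p_1/q_1 = 40/1
  p_2/q_2 = 159/4
  p_3/q_3 = 199/5
  p_4/q_4 = 15681/394
  p_5/q_5 = 15880/399
  p_6/q_6 = 63321/1591
  p_7/q_7 = 79201/1990
q_6 = 1591 ≤ 1895 < 1990 = q_7, so the answer is 63321/1591.

63321/1591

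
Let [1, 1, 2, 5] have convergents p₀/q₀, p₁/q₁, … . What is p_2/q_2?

5/3

Using pₖ = aₖpₖ₋₁ + pₖ₋₂, qₖ = aₖqₖ₋₁ + qₖ₋₂ (with p₋₁=1, p₋₂=0, q₋₁=0, q₋₂=1):
  k=0: a=1, p=1, q=1
  k=1: a=1, p=2, q=1
  k=2: a=2, p=5, q=3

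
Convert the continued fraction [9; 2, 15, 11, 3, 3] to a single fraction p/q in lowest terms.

Fold from the inside: start with 3/1.
  3 + 1/3 = 10/3
  11 + 3/10 = 113/10
  15 + 10/113 = 1705/113
  2 + 113/1705 = 3523/1705
  9 + 1705/3523 = 33412/3523

33412/3523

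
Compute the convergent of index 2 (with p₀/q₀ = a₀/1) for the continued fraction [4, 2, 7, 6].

Using pₖ = aₖpₖ₋₁ + pₖ₋₂, qₖ = aₖqₖ₋₁ + qₖ₋₂ (with p₋₁=1, p₋₂=0, q₋₁=0, q₋₂=1):
  k=0: a=4, p=4, q=1
  k=1: a=2, p=9, q=2
  k=2: a=7, p=67, q=15

67/15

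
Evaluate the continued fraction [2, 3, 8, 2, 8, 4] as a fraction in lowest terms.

4291/1849

Using pₖ = aₖpₖ₋₁ + pₖ₋₂ and qₖ = aₖqₖ₋₁ + qₖ₋₂:
  k=0: a=2, p=2, q=1
  k=1: a=3, p=7, q=3
  k=2: a=8, p=58, q=25
  k=3: a=2, p=123, q=53
  k=4: a=8, p=1042, q=449
  k=5: a=4, p=4291, q=1849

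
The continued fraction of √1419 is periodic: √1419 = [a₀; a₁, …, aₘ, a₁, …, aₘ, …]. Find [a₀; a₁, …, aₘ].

a₀ = ⌊√1419⌋ = 37.
With m₀=0, d₀=1 and mₖ₊₁ = dₖaₖ − mₖ, dₖ₊₁ = (n − mₖ₊₁²)/dₖ, aₖ₊₁ = ⌊(a₀+mₖ₊₁)/dₖ₊₁⌋:
  k=1: m=37, d=50, a=1
  k=2: m=13, d=25, a=2
  k=3: m=37, d=2, a=37
  k=4: m=37, d=25, a=2
  k=5: m=13, d=50, a=1
  k=6: m=37, d=1, a=74
d=1 and a=2a₀=74 at k=6, so the next step gives (m, d) = (37, 50) again — its k=1 value — and the period has length 6.

[37; 1, 2, 37, 2, 1, 74]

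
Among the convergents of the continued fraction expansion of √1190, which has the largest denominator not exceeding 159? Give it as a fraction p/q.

√1190 = [34; 2, 68, …] (period length 2).
Convergents:
  p_0/q_0 = 34/1
  p_1/q_1 = 69/2
  p_2/q_2 = 4726/137
  p_3/q_3 = 9521/276
q_2 = 137 ≤ 159 < 276 = q_3, so the answer is 4726/137.

4726/137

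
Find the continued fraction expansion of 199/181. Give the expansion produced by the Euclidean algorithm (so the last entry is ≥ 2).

[1; 10, 18]

199 = 1·181 + 18
181 = 10·18 + 1
18 = 18·1 + 0  (stop)
So 199/181 = [1; 10, 18].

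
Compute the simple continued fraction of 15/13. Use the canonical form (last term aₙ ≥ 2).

[1; 6, 2]

15 = 1*13 + 2
13 = 6*2 + 1
2 = 2*1 + 0  (stop)
So 15/13 = [1; 6, 2].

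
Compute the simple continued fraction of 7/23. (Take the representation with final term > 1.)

7 = 0·23 + 7
23 = 3·7 + 2
7 = 3·2 + 1
2 = 2·1 + 0  (stop)
So 7/23 = [0; 3, 3, 2].

[0; 3, 3, 2]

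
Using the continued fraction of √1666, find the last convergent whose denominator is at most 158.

2449/60

√1666 = [40; 1, 4, 2, 4, 1, 80, …] (period length 6).
Convergents:
  p_0/q_0 = 40/1
  p_1/q_1 = 41/1
  p_2/q_2 = 204/5
  p_3/q_3 = 449/11
  p_4/q_4 = 2000/49
  p_5/q_5 = 2449/60
  p_6/q_6 = 197920/4849
q_5 = 60 ≤ 158 < 4849 = q_6, so the answer is 2449/60.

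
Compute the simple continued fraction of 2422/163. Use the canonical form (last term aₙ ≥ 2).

[14; 1, 6, 11, 2]

2422 = 14·163 + 140
163 = 1·140 + 23
140 = 6·23 + 2
23 = 11·2 + 1
2 = 2·1 + 0  (stop)
So 2422/163 = [14; 1, 6, 11, 2].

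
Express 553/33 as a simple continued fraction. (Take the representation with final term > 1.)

[16; 1, 3, 8]

553 = 16·33 + 25
33 = 1·25 + 8
25 = 3·8 + 1
8 = 8·1 + 0  (stop)
So 553/33 = [16; 1, 3, 8].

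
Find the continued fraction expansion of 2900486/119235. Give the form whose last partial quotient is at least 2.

2900486 = 24*119235 + 38846
119235 = 3*38846 + 2697
38846 = 14*2697 + 1088
2697 = 2*1088 + 521
1088 = 2*521 + 46
521 = 11*46 + 15
46 = 3*15 + 1
15 = 15*1 + 0  (stop)
So 2900486/119235 = [24; 3, 14, 2, 2, 11, 3, 15].

[24; 3, 14, 2, 2, 11, 3, 15]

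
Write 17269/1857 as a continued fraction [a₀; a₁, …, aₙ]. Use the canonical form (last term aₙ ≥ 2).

17269 = 9*1857 + 556
1857 = 3*556 + 189
556 = 2*189 + 178
189 = 1*178 + 11
178 = 16*11 + 2
11 = 5*2 + 1
2 = 2*1 + 0  (stop)
So 17269/1857 = [9; 3, 2, 1, 16, 5, 2].

[9; 3, 2, 1, 16, 5, 2]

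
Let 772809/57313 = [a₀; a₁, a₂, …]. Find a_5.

772809 = 13·57313 + 27740   →  a_0 = 13
57313 = 2·27740 + 1833   →  a_1 = 2
27740 = 15·1833 + 245   →  a_2 = 15
1833 = 7·245 + 118   →  a_3 = 7
245 = 2·118 + 9   →  a_4 = 2
118 = 13·9 + 1   →  a_5 = 13

13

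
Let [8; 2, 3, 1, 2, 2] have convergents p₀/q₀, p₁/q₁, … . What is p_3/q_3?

Using pₖ = aₖpₖ₋₁ + pₖ₋₂, qₖ = aₖqₖ₋₁ + qₖ₋₂ (with p₋₁=1, p₋₂=0, q₋₁=0, q₋₂=1):
  k=0: a=8, p=8, q=1
  k=1: a=2, p=17, q=2
  k=2: a=3, p=59, q=7
  k=3: a=1, p=76, q=9

76/9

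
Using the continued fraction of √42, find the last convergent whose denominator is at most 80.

√42 = [6; 2, 12, …] (period length 2).
Convergents:
  p_0/q_0 = 6/1
  p_1/q_1 = 13/2
  p_2/q_2 = 162/25
  p_3/q_3 = 337/52
  p_4/q_4 = 4206/649
q_3 = 52 ≤ 80 < 649 = q_4, so the answer is 337/52.

337/52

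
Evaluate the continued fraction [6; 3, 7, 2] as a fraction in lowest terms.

Using pₖ = aₖpₖ₋₁ + pₖ₋₂ and qₖ = aₖqₖ₋₁ + qₖ₋₂:
  k=0: a=6, p=6, q=1
  k=1: a=3, p=19, q=3
  k=2: a=7, p=139, q=22
  k=3: a=2, p=297, q=47

297/47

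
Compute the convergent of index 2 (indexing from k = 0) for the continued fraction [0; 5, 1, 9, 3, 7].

Using pₖ = aₖpₖ₋₁ + pₖ₋₂, qₖ = aₖqₖ₋₁ + qₖ₋₂ (with p₋₁=1, p₋₂=0, q₋₁=0, q₋₂=1):
  k=0: a=0, p=0, q=1
  k=1: a=5, p=1, q=5
  k=2: a=1, p=1, q=6

1/6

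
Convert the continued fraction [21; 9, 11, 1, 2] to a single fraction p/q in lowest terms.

Fold from the inside: start with 2/1.
  1 + 1/2 = 3/2
  11 + 2/3 = 35/3
  9 + 3/35 = 318/35
  21 + 35/318 = 6713/318

6713/318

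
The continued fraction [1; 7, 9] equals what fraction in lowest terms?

73/64

Fold from the inside: start with 9/1.
  7 + 1/9 = 64/9
  1 + 9/64 = 73/64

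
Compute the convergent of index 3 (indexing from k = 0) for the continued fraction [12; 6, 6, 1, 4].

Using pₖ = aₖpₖ₋₁ + pₖ₋₂, qₖ = aₖqₖ₋₁ + qₖ₋₂ (with p₋₁=1, p₋₂=0, q₋₁=0, q₋₂=1):
  k=0: a=12, p=12, q=1
  k=1: a=6, p=73, q=6
  k=2: a=6, p=450, q=37
  k=3: a=1, p=523, q=43

523/43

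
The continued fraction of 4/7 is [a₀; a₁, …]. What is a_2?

4 = 0·7 + 4   →  a_0 = 0
7 = 1·4 + 3   →  a_1 = 1
4 = 1·3 + 1   →  a_2 = 1

1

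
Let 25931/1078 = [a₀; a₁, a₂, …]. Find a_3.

25931 = 24·1078 + 59   →  a_0 = 24
1078 = 18·59 + 16   →  a_1 = 18
59 = 3·16 + 11   →  a_2 = 3
16 = 1·11 + 5   →  a_3 = 1

1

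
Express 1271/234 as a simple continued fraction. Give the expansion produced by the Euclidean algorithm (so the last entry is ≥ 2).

[5; 2, 3, 6, 2, 2]

1271 = 5*234 + 101
234 = 2*101 + 32
101 = 3*32 + 5
32 = 6*5 + 2
5 = 2*2 + 1
2 = 2*1 + 0  (stop)
So 1271/234 = [5; 2, 3, 6, 2, 2].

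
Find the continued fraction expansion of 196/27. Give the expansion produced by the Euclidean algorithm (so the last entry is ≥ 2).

196 = 7·27 + 7
27 = 3·7 + 6
7 = 1·6 + 1
6 = 6·1 + 0  (stop)
So 196/27 = [7; 3, 1, 6].

[7; 3, 1, 6]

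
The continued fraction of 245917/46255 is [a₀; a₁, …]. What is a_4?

245917 = 5·46255 + 14642   →  a_0 = 5
46255 = 3·14642 + 2329   →  a_1 = 3
14642 = 6·2329 + 668   →  a_2 = 6
2329 = 3·668 + 325   →  a_3 = 3
668 = 2·325 + 18   →  a_4 = 2

2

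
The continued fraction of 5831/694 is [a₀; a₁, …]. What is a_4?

2

5831 = 8·694 + 279   →  a_0 = 8
694 = 2·279 + 136   →  a_1 = 2
279 = 2·136 + 7   →  a_2 = 2
136 = 19·7 + 3   →  a_3 = 19
7 = 2·3 + 1   →  a_4 = 2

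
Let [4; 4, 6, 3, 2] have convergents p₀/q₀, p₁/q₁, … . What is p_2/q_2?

Using pₖ = aₖpₖ₋₁ + pₖ₋₂, qₖ = aₖqₖ₋₁ + qₖ₋₂ (with p₋₁=1, p₋₂=0, q₋₁=0, q₋₂=1):
  k=0: a=4, p=4, q=1
  k=1: a=4, p=17, q=4
  k=2: a=6, p=106, q=25

106/25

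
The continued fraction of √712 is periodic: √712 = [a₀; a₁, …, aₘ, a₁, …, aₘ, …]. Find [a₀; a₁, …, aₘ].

[26; 1, 2, 6, 2, 1, 52]

a₀ = ⌊√712⌋ = 26.
With m₀=0, d₀=1 and mₖ₊₁ = dₖaₖ − mₖ, dₖ₊₁ = (n − mₖ₊₁²)/dₖ, aₖ₊₁ = ⌊(a₀+mₖ₊₁)/dₖ₊₁⌋:
  k=1: m=26, d=36, a=1
  k=2: m=10, d=17, a=2
  k=3: m=24, d=8, a=6
  k=4: m=24, d=17, a=2
  k=5: m=10, d=36, a=1
  k=6: m=26, d=1, a=52
d=1 and a=2a₀=52 at k=6, so the next step gives (m, d) = (26, 36) again — its k=1 value — and the period has length 6.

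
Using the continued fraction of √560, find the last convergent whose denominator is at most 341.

6697/283

√560 = [23; 1, 1, 1, 46, …] (period length 4).
Convergents:
  p_0/q_0 = 23/1
  p_1/q_1 = 24/1
  p_2/q_2 = 47/2
  p_3/q_3 = 71/3
  p_4/q_4 = 3313/140
  p_5/q_5 = 3384/143
  p_6/q_6 = 6697/283
  p_7/q_7 = 10081/426
q_6 = 283 ≤ 341 < 426 = q_7, so the answer is 6697/283.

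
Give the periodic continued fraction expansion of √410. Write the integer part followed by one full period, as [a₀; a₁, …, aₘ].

[20; 4, 40]

a₀ = ⌊√410⌋ = 20.
With m₀=0, d₀=1 and mₖ₊₁ = dₖaₖ − mₖ, dₖ₊₁ = (n − mₖ₊₁²)/dₖ, aₖ₊₁ = ⌊(a₀+mₖ₊₁)/dₖ₊₁⌋:
  k=1: m=20, d=10, a=4
  k=2: m=20, d=1, a=40
d=1 and a=2a₀=40 at k=2, so the next step gives (m, d) = (20, 10) again — its k=1 value — and the period has length 2.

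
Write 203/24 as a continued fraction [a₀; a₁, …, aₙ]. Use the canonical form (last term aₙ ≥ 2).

203 = 8×24 + 11
24 = 2×11 + 2
11 = 5×2 + 1
2 = 2×1 + 0  (stop)
So 203/24 = [8; 2, 5, 2].

[8; 2, 5, 2]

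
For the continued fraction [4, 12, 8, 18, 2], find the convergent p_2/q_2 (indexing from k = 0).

Using pₖ = aₖpₖ₋₁ + pₖ₋₂, qₖ = aₖqₖ₋₁ + qₖ₋₂ (with p₋₁=1, p₋₂=0, q₋₁=0, q₋₂=1):
  k=0: a=4, p=4, q=1
  k=1: a=12, p=49, q=12
  k=2: a=8, p=396, q=97

396/97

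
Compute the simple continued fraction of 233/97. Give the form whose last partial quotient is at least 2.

[2; 2, 2, 19]

233 = 2*97 + 39
97 = 2*39 + 19
39 = 2*19 + 1
19 = 19*1 + 0  (stop)
So 233/97 = [2; 2, 2, 19].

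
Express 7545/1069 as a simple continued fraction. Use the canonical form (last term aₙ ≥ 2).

7545 = 7×1069 + 62
1069 = 17×62 + 15
62 = 4×15 + 2
15 = 7×2 + 1
2 = 2×1 + 0  (stop)
So 7545/1069 = [7; 17, 4, 7, 2].

[7; 17, 4, 7, 2]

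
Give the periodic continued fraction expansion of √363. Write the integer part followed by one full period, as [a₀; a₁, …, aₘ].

[19; 19, 38]

a₀ = ⌊√363⌋ = 19.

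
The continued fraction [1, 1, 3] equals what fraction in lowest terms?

7/4

Using pₖ = aₖpₖ₋₁ + pₖ₋₂ and qₖ = aₖqₖ₋₁ + qₖ₋₂:
  k=0: a=1, p=1, q=1
  k=1: a=1, p=2, q=1
  k=2: a=3, p=7, q=4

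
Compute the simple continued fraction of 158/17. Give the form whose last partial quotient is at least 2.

[9; 3, 2, 2]

158 = 9·17 + 5
17 = 3·5 + 2
5 = 2·2 + 1
2 = 2·1 + 0  (stop)
So 158/17 = [9; 3, 2, 2].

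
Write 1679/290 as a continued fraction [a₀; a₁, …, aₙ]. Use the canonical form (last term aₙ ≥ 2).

1679 = 5×290 + 229
290 = 1×229 + 61
229 = 3×61 + 46
61 = 1×46 + 15
46 = 3×15 + 1
15 = 15×1 + 0  (stop)
So 1679/290 = [5; 1, 3, 1, 3, 15].

[5; 1, 3, 1, 3, 15]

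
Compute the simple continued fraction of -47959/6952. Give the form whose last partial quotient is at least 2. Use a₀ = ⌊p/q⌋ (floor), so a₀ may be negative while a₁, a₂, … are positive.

[-7; 9, 1, 6, 5, 6, 3]

-47959 = -7·6952 + 705
6952 = 9·705 + 607
705 = 1·607 + 98
607 = 6·98 + 19
98 = 5·19 + 3
19 = 6·3 + 1
3 = 3·1 + 0  (stop)
So -47959/6952 = [-7; 9, 1, 6, 5, 6, 3].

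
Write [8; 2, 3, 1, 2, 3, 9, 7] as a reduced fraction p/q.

46853/5551

Using pₖ = aₖpₖ₋₁ + pₖ₋₂ and qₖ = aₖqₖ₋₁ + qₖ₋₂:
  k=0: a=8, p=8, q=1
  k=1: a=2, p=17, q=2
  k=2: a=3, p=59, q=7
  k=3: a=1, p=76, q=9
  k=4: a=2, p=211, q=25
  k=5: a=3, p=709, q=84
  k=6: a=9, p=6592, q=781
  k=7: a=7, p=46853, q=5551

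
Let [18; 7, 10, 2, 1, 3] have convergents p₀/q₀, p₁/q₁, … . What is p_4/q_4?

3991/220

Using pₖ = aₖpₖ₋₁ + pₖ₋₂, qₖ = aₖqₖ₋₁ + qₖ₋₂ (with p₋₁=1, p₋₂=0, q₋₁=0, q₋₂=1):
  k=0: a=18, p=18, q=1
  k=1: a=7, p=127, q=7
  k=2: a=10, p=1288, q=71
  k=3: a=2, p=2703, q=149
  k=4: a=1, p=3991, q=220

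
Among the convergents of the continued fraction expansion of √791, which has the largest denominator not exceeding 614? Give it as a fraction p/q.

√791 = [28; 8, 56, …] (period length 2).
Convergents:
  p_0/q_0 = 28/1
  p_1/q_1 = 225/8
  p_2/q_2 = 12628/449
  p_3/q_3 = 101249/3600
q_2 = 449 ≤ 614 < 3600 = q_3, so the answer is 12628/449.

12628/449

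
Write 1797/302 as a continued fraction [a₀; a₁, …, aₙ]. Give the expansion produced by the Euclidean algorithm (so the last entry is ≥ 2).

1797 = 5*302 + 287
302 = 1*287 + 15
287 = 19*15 + 2
15 = 7*2 + 1
2 = 2*1 + 0  (stop)
So 1797/302 = [5; 1, 19, 7, 2].

[5; 1, 19, 7, 2]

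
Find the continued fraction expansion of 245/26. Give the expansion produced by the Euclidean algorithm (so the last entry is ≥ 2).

245 = 9·26 + 11
26 = 2·11 + 4
11 = 2·4 + 3
4 = 1·3 + 1
3 = 3·1 + 0  (stop)
So 245/26 = [9; 2, 2, 1, 3].

[9; 2, 2, 1, 3]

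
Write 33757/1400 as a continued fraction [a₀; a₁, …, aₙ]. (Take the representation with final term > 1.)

[24; 8, 1, 11, 13]

33757 = 24·1400 + 157
1400 = 8·157 + 144
157 = 1·144 + 13
144 = 11·13 + 1
13 = 13·1 + 0  (stop)
So 33757/1400 = [24; 8, 1, 11, 13].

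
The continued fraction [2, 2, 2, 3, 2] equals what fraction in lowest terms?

Fold from the inside: start with 2/1.
  3 + 1/2 = 7/2
  2 + 2/7 = 16/7
  2 + 7/16 = 39/16
  2 + 16/39 = 94/39

94/39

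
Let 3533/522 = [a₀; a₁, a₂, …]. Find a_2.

3

3533 = 6·522 + 401   →  a_0 = 6
522 = 1·401 + 121   →  a_1 = 1
401 = 3·121 + 38   →  a_2 = 3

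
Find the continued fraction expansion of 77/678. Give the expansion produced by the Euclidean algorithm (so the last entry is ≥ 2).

[0; 8, 1, 4, 7, 2]

77 = 0·678 + 77
678 = 8·77 + 62
77 = 1·62 + 15
62 = 4·15 + 2
15 = 7·2 + 1
2 = 2·1 + 0  (stop)
So 77/678 = [0; 8, 1, 4, 7, 2].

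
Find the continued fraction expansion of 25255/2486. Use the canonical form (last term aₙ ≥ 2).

25255 = 10·2486 + 395
2486 = 6·395 + 116
395 = 3·116 + 47
116 = 2·47 + 22
47 = 2·22 + 3
22 = 7·3 + 1
3 = 3·1 + 0  (stop)
So 25255/2486 = [10; 6, 3, 2, 2, 7, 3].

[10; 6, 3, 2, 2, 7, 3]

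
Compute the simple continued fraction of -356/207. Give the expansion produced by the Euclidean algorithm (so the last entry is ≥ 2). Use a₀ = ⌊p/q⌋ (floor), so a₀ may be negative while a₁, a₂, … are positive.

[-2; 3, 1, 1, 3, 8]

-356 = -2·207 + 58
207 = 3·58 + 33
58 = 1·33 + 25
33 = 1·25 + 8
25 = 3·8 + 1
8 = 8·1 + 0  (stop)
So -356/207 = [-2; 3, 1, 1, 3, 8].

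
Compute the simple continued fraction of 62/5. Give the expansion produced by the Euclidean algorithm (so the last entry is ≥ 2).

[12; 2, 2]

62 = 12*5 + 2
5 = 2*2 + 1
2 = 2*1 + 0  (stop)
So 62/5 = [12; 2, 2].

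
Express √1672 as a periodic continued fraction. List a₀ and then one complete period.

[40; 1, 8, 10, 8, 1, 80]

a₀ = ⌊√1672⌋ = 40.
With m₀=0, d₀=1 and mₖ₊₁ = dₖaₖ − mₖ, dₖ₊₁ = (n − mₖ₊₁²)/dₖ, aₖ₊₁ = ⌊(a₀+mₖ₊₁)/dₖ₊₁⌋:
  k=1: m=40, d=72, a=1
  k=2: m=32, d=9, a=8
  k=3: m=40, d=8, a=10
  k=4: m=40, d=9, a=8
  k=5: m=32, d=72, a=1
  k=6: m=40, d=1, a=80
d=1 and a=2a₀=80 at k=6, so the next step gives (m, d) = (40, 72) again — its k=1 value — and the period has length 6.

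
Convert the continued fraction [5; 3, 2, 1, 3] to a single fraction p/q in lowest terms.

196/37

Using pₖ = aₖpₖ₋₁ + pₖ₋₂ and qₖ = aₖqₖ₋₁ + qₖ₋₂:
  k=0: a=5, p=5, q=1
  k=1: a=3, p=16, q=3
  k=2: a=2, p=37, q=7
  k=3: a=1, p=53, q=10
  k=4: a=3, p=196, q=37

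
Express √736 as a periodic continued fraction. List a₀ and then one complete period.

[27; 7, 1, 2, 1, 2, 1, 7, 54]

a₀ = ⌊√736⌋ = 27.
With m₀=0, d₀=1 and mₖ₊₁ = dₖaₖ − mₖ, dₖ₊₁ = (n − mₖ₊₁²)/dₖ, aₖ₊₁ = ⌊(a₀+mₖ₊₁)/dₖ₊₁⌋:
  k=1: m=27, d=7, a=7
  k=2: m=22, d=36, a=1
  k=3: m=14, d=15, a=2
  k=4: m=16, d=32, a=1
  k=5: m=16, d=15, a=2
  k=6: m=14, d=36, a=1
  k=7: m=22, d=7, a=7
  k=8: m=27, d=1, a=54
d=1 and a=2a₀=54 at k=8, so the next step gives (m, d) = (27, 7) again — its k=1 value — and the period has length 8.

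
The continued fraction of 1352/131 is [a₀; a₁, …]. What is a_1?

3

1352 = 10·131 + 42   →  a_0 = 10
131 = 3·42 + 5   →  a_1 = 3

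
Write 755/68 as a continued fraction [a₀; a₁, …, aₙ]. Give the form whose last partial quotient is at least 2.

[11; 9, 1, 2, 2]

755 = 11·68 + 7
68 = 9·7 + 5
7 = 1·5 + 2
5 = 2·2 + 1
2 = 2·1 + 0  (stop)
So 755/68 = [11; 9, 1, 2, 2].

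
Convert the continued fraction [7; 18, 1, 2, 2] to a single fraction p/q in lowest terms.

924/131

Using pₖ = aₖpₖ₋₁ + pₖ₋₂ and qₖ = aₖqₖ₋₁ + qₖ₋₂:
  k=0: a=7, p=7, q=1
  k=1: a=18, p=127, q=18
  k=2: a=1, p=134, q=19
  k=3: a=2, p=395, q=56
  k=4: a=2, p=924, q=131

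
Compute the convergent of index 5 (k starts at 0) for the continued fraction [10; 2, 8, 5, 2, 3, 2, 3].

Using pₖ = aₖpₖ₋₁ + pₖ₋₂, qₖ = aₖqₖ₋₁ + qₖ₋₂ (with p₋₁=1, p₋₂=0, q₋₁=0, q₋₂=1):
  k=0: a=10, p=10, q=1
  k=1: a=2, p=21, q=2
  k=2: a=8, p=178, q=17
  k=3: a=5, p=911, q=87
  k=4: a=2, p=2000, q=191
  k=5: a=3, p=6911, q=660

6911/660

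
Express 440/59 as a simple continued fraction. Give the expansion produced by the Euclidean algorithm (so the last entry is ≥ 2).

440 = 7*59 + 27
59 = 2*27 + 5
27 = 5*5 + 2
5 = 2*2 + 1
2 = 2*1 + 0  (stop)
So 440/59 = [7; 2, 5, 2, 2].

[7; 2, 5, 2, 2]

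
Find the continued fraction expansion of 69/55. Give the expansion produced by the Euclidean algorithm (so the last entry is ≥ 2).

69 = 1×55 + 14
55 = 3×14 + 13
14 = 1×13 + 1
13 = 13×1 + 0  (stop)
So 69/55 = [1; 3, 1, 13].

[1; 3, 1, 13]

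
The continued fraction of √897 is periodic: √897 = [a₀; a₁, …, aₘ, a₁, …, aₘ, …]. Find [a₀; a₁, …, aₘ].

[29; 1, 18, 1, 58]

a₀ = ⌊√897⌋ = 29.
With m₀=0, d₀=1 and mₖ₊₁ = dₖaₖ − mₖ, dₖ₊₁ = (n − mₖ₊₁²)/dₖ, aₖ₊₁ = ⌊(a₀+mₖ₊₁)/dₖ₊₁⌋:
  k=1: m=29, d=56, a=1
  k=2: m=27, d=3, a=18
  k=3: m=27, d=56, a=1
  k=4: m=29, d=1, a=58
d=1 and a=2a₀=58 at k=4, so the next step gives (m, d) = (29, 56) again — its k=1 value — and the period has length 4.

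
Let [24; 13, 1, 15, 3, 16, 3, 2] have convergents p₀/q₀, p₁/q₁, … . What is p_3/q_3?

5368/223

Using pₖ = aₖpₖ₋₁ + pₖ₋₂, qₖ = aₖqₖ₋₁ + qₖ₋₂ (with p₋₁=1, p₋₂=0, q₋₁=0, q₋₂=1):
  k=0: a=24, p=24, q=1
  k=1: a=13, p=313, q=13
  k=2: a=1, p=337, q=14
  k=3: a=15, p=5368, q=223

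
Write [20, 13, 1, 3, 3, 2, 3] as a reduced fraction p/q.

Using pₖ = aₖpₖ₋₁ + pₖ₋₂ and qₖ = aₖqₖ₋₁ + qₖ₋₂:
  k=0: a=20, p=20, q=1
  k=1: a=13, p=261, q=13
  k=2: a=1, p=281, q=14
  k=3: a=3, p=1104, q=55
  k=4: a=3, p=3593, q=179
  k=5: a=2, p=8290, q=413
  k=6: a=3, p=28463, q=1418

28463/1418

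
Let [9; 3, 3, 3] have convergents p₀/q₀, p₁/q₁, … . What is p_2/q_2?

Using pₖ = aₖpₖ₋₁ + pₖ₋₂, qₖ = aₖqₖ₋₁ + qₖ₋₂ (with p₋₁=1, p₋₂=0, q₋₁=0, q₋₂=1):
  k=0: a=9, p=9, q=1
  k=1: a=3, p=28, q=3
  k=2: a=3, p=93, q=10

93/10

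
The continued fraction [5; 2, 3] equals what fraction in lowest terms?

Using pₖ = aₖpₖ₋₁ + pₖ₋₂ and qₖ = aₖqₖ₋₁ + qₖ₋₂:
  k=0: a=5, p=5, q=1
  k=1: a=2, p=11, q=2
  k=2: a=3, p=38, q=7

38/7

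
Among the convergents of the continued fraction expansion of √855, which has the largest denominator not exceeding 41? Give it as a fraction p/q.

731/25

√855 = [29; 4, 6, 4, 58, …] (period length 4).
Convergents:
  p_0/q_0 = 29/1
  p_1/q_1 = 117/4
  p_2/q_2 = 731/25
  p_3/q_3 = 3041/104
q_2 = 25 ≤ 41 < 104 = q_3, so the answer is 731/25.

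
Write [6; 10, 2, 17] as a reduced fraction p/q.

2237/367

Using pₖ = aₖpₖ₋₁ + pₖ₋₂ and qₖ = aₖqₖ₋₁ + qₖ₋₂:
  k=0: a=6, p=6, q=1
  k=1: a=10, p=61, q=10
  k=2: a=2, p=128, q=21
  k=3: a=17, p=2237, q=367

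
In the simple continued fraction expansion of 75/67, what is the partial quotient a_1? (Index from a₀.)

8

75 = 1·67 + 8   →  a_0 = 1
67 = 8·8 + 3   →  a_1 = 8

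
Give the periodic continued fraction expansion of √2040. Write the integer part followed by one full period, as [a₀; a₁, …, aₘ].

[45; 6, 90]

a₀ = ⌊√2040⌋ = 45.
With m₀=0, d₀=1 and mₖ₊₁ = dₖaₖ − mₖ, dₖ₊₁ = (n − mₖ₊₁²)/dₖ, aₖ₊₁ = ⌊(a₀+mₖ₊₁)/dₖ₊₁⌋:
  k=1: m=45, d=15, a=6
  k=2: m=45, d=1, a=90
d=1 and a=2a₀=90 at k=2, so the next step gives (m, d) = (45, 15) again — its k=1 value — and the period has length 2.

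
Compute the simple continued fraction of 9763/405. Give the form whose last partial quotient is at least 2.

9763 = 24×405 + 43
405 = 9×43 + 18
43 = 2×18 + 7
18 = 2×7 + 4
7 = 1×4 + 3
4 = 1×3 + 1
3 = 3×1 + 0  (stop)
So 9763/405 = [24; 9, 2, 2, 1, 1, 3].

[24; 9, 2, 2, 1, 1, 3]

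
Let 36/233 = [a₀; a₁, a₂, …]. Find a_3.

8

36 = 0·233 + 36   →  a_0 = 0
233 = 6·36 + 17   →  a_1 = 6
36 = 2·17 + 2   →  a_2 = 2
17 = 8·2 + 1   →  a_3 = 8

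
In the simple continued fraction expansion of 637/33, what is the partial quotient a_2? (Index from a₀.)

3

637 = 19·33 + 10   →  a_0 = 19
33 = 3·10 + 3   →  a_1 = 3
10 = 3·3 + 1   →  a_2 = 3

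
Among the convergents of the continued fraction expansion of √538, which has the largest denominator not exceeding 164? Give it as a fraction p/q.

1786/77

√538 = [23; 5, 7, 1, 1, 7, 5, 46, …] (period length 7).
Convergents:
  p_0/q_0 = 23/1
  p_1/q_1 = 116/5
  p_2/q_2 = 835/36
  p_3/q_3 = 951/41
  p_4/q_4 = 1786/77
  p_5/q_5 = 13453/580
q_4 = 77 ≤ 164 < 580 = q_5, so the answer is 1786/77.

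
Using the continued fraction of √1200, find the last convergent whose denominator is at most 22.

√1200 = [34; 1, 1, 1, 3, 1, 1, 1, 68, …] (period length 8).
Convergents:
  p_0/q_0 = 34/1
  p_1/q_1 = 35/1
  p_2/q_2 = 69/2
  p_3/q_3 = 104/3
  p_4/q_4 = 381/11
  p_5/q_5 = 485/14
  p_6/q_6 = 866/25
q_5 = 14 ≤ 22 < 25 = q_6, so the answer is 485/14.

485/14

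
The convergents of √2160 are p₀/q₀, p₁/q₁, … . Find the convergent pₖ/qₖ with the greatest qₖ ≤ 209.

√2160 = [46; 2, 9, 1, 4, 1, 9, 2, 92, …] (period length 8).
Convergents:
  p_0/q_0 = 46/1
  p_1/q_1 = 93/2
  p_2/q_2 = 883/19
  p_3/q_3 = 976/21
  p_4/q_4 = 4787/103
  p_5/q_5 = 5763/124
  p_6/q_6 = 56654/1219
q_5 = 124 ≤ 209 < 1219 = q_6, so the answer is 5763/124.

5763/124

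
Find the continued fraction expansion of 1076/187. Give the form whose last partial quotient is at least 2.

[5; 1, 3, 15, 3]

1076 = 5·187 + 141
187 = 1·141 + 46
141 = 3·46 + 3
46 = 15·3 + 1
3 = 3·1 + 0  (stop)
So 1076/187 = [5; 1, 3, 15, 3].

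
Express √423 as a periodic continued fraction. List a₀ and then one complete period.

a₀ = ⌊√423⌋ = 20.

[20; 1, 1, 3, 4, 3, 1, 1, 40]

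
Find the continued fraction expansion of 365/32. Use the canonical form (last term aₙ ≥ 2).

365 = 11·32 + 13
32 = 2·13 + 6
13 = 2·6 + 1
6 = 6·1 + 0  (stop)
So 365/32 = [11; 2, 2, 6].

[11; 2, 2, 6]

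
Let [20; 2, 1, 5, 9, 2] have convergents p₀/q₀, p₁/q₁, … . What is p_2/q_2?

Using pₖ = aₖpₖ₋₁ + pₖ₋₂, qₖ = aₖqₖ₋₁ + qₖ₋₂ (with p₋₁=1, p₋₂=0, q₋₁=0, q₋₂=1):
  k=0: a=20, p=20, q=1
  k=1: a=2, p=41, q=2
  k=2: a=1, p=61, q=3

61/3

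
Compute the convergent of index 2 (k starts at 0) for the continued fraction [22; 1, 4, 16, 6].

Using pₖ = aₖpₖ₋₁ + pₖ₋₂, qₖ = aₖqₖ₋₁ + qₖ₋₂ (with p₋₁=1, p₋₂=0, q₋₁=0, q₋₂=1):
  k=0: a=22, p=22, q=1
  k=1: a=1, p=23, q=1
  k=2: a=4, p=114, q=5

114/5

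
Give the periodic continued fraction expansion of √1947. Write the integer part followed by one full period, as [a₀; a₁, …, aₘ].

a₀ = ⌊√1947⌋ = 44.
With m₀=0, d₀=1 and mₖ₊₁ = dₖaₖ − mₖ, dₖ₊₁ = (n − mₖ₊₁²)/dₖ, aₖ₊₁ = ⌊(a₀+mₖ₊₁)/dₖ₊₁⌋:
  k=1: m=44, d=11, a=8
  k=2: m=44, d=1, a=88
d=1 and a=2a₀=88 at k=2, so the next step gives (m, d) = (44, 11) again — its k=1 value — and the period has length 2.

[44; 8, 88]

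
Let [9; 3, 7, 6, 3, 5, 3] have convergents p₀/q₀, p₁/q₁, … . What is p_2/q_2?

205/22

Using pₖ = aₖpₖ₋₁ + pₖ₋₂, qₖ = aₖqₖ₋₁ + qₖ₋₂ (with p₋₁=1, p₋₂=0, q₋₁=0, q₋₂=1):
  k=0: a=9, p=9, q=1
  k=1: a=3, p=28, q=3
  k=2: a=7, p=205, q=22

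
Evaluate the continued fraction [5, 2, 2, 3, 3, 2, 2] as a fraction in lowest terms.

Using pₖ = aₖpₖ₋₁ + pₖ₋₂ and qₖ = aₖqₖ₋₁ + qₖ₋₂:
  k=0: a=5, p=5, q=1
  k=1: a=2, p=11, q=2
  k=2: a=2, p=27, q=5
  k=3: a=3, p=92, q=17
  k=4: a=3, p=303, q=56
  k=5: a=2, p=698, q=129
  k=6: a=2, p=1699, q=314

1699/314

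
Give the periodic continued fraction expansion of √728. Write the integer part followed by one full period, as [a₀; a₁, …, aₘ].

[26; 1, 52]

a₀ = ⌊√728⌋ = 26.
With m₀=0, d₀=1 and mₖ₊₁ = dₖaₖ − mₖ, dₖ₊₁ = (n − mₖ₊₁²)/dₖ, aₖ₊₁ = ⌊(a₀+mₖ₊₁)/dₖ₊₁⌋:
  k=1: m=26, d=52, a=1
  k=2: m=26, d=1, a=52
d=1 and a=2a₀=52 at k=2, so the next step gives (m, d) = (26, 52) again — its k=1 value — and the period has length 2.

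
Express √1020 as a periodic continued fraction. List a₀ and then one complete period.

a₀ = ⌊√1020⌋ = 31.
With m₀=0, d₀=1 and mₖ₊₁ = dₖaₖ − mₖ, dₖ₊₁ = (n − mₖ₊₁²)/dₖ, aₖ₊₁ = ⌊(a₀+mₖ₊₁)/dₖ₊₁⌋:
  k=1: m=31, d=59, a=1
  k=2: m=28, d=4, a=14
  k=3: m=28, d=59, a=1
  k=4: m=31, d=1, a=62
d=1 and a=2a₀=62 at k=4, so the next step gives (m, d) = (31, 59) again — its k=1 value — and the period has length 4.

[31; 1, 14, 1, 62]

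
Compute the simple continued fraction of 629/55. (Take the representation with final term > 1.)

[11; 2, 3, 2, 3]

629 = 11×55 + 24
55 = 2×24 + 7
24 = 3×7 + 3
7 = 2×3 + 1
3 = 3×1 + 0  (stop)
So 629/55 = [11; 2, 3, 2, 3].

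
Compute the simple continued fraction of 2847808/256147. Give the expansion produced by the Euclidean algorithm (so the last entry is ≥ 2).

2847808 = 11*256147 + 30191
256147 = 8*30191 + 14619
30191 = 2*14619 + 953
14619 = 15*953 + 324
953 = 2*324 + 305
324 = 1*305 + 19
305 = 16*19 + 1
19 = 19*1 + 0  (stop)
So 2847808/256147 = [11; 8, 2, 15, 2, 1, 16, 19].

[11; 8, 2, 15, 2, 1, 16, 19]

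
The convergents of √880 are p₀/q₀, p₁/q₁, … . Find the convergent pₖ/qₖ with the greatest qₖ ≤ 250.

√880 = [29; 1, 1, 1, 58, …] (period length 4).
Convergents:
  p_0/q_0 = 29/1
  p_1/q_1 = 30/1
  p_2/q_2 = 59/2
  p_3/q_3 = 89/3
  p_4/q_4 = 5221/176
  p_5/q_5 = 5310/179
  p_6/q_6 = 10531/355
q_5 = 179 ≤ 250 < 355 = q_6, so the answer is 5310/179.

5310/179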